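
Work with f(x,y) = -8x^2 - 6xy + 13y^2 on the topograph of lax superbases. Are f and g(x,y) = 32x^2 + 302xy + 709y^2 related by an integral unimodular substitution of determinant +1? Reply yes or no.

D₁ = 452, D₂ = 452
river cycle of f (length 18): (13, 6, -8), (-8, 10, 11), (11, 12, -7), (-7, 16, 7), (7, 12, -11), (-11, 10, 8), (8, 6, -13), (-13, 20, 1), (1, 20, -13), (-13, 6, 8), … (8 more)
river cycle of g (length 18): (-1, 20, 13), (13, 6, -8), (-8, 10, 11), (11, 12, -7), (-7, 16, 7), (7, 12, -11), (-11, 10, 8), (8, 6, -13), (-13, 20, 1), (1, 20, -13), … (8 more)
cycles coincide ⇒ equivalent

yes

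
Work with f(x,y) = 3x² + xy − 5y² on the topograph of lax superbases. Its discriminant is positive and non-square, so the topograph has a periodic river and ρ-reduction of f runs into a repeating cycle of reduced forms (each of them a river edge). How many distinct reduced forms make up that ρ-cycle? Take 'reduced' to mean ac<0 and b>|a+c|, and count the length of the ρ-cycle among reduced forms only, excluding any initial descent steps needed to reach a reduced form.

D = 61, ⌊√D⌋ = 7
descent: ρ → (-5,-1,3)
descent: ρ → (3,7,-1)  [lands on river]
river: ρ → (-1,7,3)
river: ρ → (3,5,-3)
river: ρ → (-3,7,1)
river: ρ → (1,7,-3)
river: ρ → (-3,5,3)
ρ-cycle length = 6 (tail of 2 descent steps not counted)

6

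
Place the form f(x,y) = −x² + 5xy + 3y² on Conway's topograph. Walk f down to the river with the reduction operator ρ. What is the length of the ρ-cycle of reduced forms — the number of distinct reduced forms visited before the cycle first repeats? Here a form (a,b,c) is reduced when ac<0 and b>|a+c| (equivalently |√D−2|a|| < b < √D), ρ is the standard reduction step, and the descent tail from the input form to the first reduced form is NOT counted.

D = 37, ⌊√D⌋ = 6
river: ρ → (3,1,-3)
river: ρ → (-3,5,1)
river: ρ → (1,5,-3)
river: ρ → (-3,1,3)
river: ρ → (3,5,-1)
river: ρ → (-1,5,3)
ρ-cycle length = 6 (tail of 0 descent steps not counted)

6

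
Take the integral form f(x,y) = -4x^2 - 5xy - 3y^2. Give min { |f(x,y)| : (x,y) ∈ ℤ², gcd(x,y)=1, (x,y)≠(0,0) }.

translate: b→-3 (≡5 mod 8), so (4,5,3)→(4,-3,2)
flip: (4,-3,2)→(2,3,4)
translate: b→-1 (≡3 mod 4), so (2,3,4)→(2,-1,3)
reduced (well bottom): (2,-1,3) with a≤c, −a<b≤a
well minimum |f| = |-2| = 2 (negative-definite)

2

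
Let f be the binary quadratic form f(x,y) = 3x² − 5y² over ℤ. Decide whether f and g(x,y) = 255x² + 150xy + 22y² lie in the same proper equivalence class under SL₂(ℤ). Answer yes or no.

D₁ = 60, D₂ = 60
river cycle of f (length 2): (3, 6, -2), (-2, 6, 3)
river cycle of g (length 2): (3, 6, -2), (-2, 6, 3)
cycles coincide ⇒ equivalent

yes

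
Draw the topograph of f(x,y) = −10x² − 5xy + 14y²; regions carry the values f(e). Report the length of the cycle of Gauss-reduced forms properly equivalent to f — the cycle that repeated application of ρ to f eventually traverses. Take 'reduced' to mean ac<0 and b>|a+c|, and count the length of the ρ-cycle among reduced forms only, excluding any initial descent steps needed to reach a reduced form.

D = 585, ⌊√D⌋ = 24
descent: ρ → (14,5,-10)  [lands on river]
river: ρ → (-10,15,9)
river: ρ → (9,21,-4)
river: ρ → (-4,19,14)
river: ρ → (14,9,-9)
river: ρ → (-9,9,14)
river: ρ → (14,19,-4)
river: ρ → (-4,21,9)
river: ρ → (9,15,-10)
river: ρ → (-10,5,14)
river: ρ → (14,23,-1)
river: ρ → (-1,23,14)
ρ-cycle length = 12 (tail of 1 descent step not counted)

12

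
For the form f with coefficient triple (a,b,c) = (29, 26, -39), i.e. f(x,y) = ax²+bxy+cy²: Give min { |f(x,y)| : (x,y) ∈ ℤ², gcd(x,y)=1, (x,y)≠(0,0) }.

river: ρ → (-39,52,16)
river: ρ → (16,44,-51)
river: ρ → (-51,58,9)
river: ρ → (9,68,-16)
river: ρ → (-16,60,25)
river: ρ → (25,40,-36)
river: ρ → (-36,32,29)
river: ρ → (29,26,-39)
closes: descent 0, river 8
min |a| on river = 9

9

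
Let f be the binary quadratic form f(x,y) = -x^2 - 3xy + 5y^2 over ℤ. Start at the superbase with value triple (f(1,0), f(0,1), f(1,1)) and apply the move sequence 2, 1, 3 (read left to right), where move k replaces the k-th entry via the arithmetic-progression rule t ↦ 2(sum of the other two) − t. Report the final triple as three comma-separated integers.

start (-1,5,1) = (f(1,0),f(0,1),f(1,1))
replace slot 2: 2·((-1)+1) − 5 = -5 → (-1,-5,1)
replace slot 1: 2·((-5)+1) − (-1) = -7 → (-7,-5,1)
replace slot 3: 2·((-7)+(-5)) − 1 = -25 → (-7,-5,-25)

-7,-5,-25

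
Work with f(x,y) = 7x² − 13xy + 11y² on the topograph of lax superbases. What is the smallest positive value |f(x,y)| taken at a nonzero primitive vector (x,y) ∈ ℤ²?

translate: b→1 (≡-13 mod 14), so (7,-13,11)→(7,1,5)
flip: (7,1,5)→(5,-1,7)
reduced (well bottom): (5,-1,7) with a≤c, −a<b≤a
well minimum = a = 5

5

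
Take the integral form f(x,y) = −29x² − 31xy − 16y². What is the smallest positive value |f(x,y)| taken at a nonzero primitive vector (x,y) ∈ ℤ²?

translate: b→-27 (≡31 mod 58), so (29,31,16)→(29,-27,14)
flip: (29,-27,14)→(14,27,29)
translate: b→-1 (≡27 mod 28), so (14,27,29)→(14,-1,16)
reduced (well bottom): (14,-1,16) with a≤c, −a<b≤a
well minimum |f| = |-14| = 14 (negative-definite)

14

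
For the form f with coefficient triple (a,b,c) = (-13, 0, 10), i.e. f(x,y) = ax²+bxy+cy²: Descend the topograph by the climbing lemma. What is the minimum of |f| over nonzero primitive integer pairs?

descent: ρ → (10,20,-3)  [lands on river]
river: ρ → (-3,22,3)
river: ρ → (3,20,-10)
river: ρ → (-10,20,3)
river: ρ → (3,22,-3)
river: ρ → (-3,20,10)
closes: descent 1, river 6
min |a| on river = 3

3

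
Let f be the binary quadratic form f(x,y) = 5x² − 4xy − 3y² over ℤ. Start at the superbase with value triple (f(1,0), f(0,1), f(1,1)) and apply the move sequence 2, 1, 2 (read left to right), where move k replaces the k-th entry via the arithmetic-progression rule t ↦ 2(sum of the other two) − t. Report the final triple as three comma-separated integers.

start (5,-3,-2) = (f(1,0),f(0,1),f(1,1))
replace slot 2: 2·(5+(-2)) − (-3) = 9 → (5,9,-2)
replace slot 1: 2·(9+(-2)) − 5 = 9 → (9,9,-2)
replace slot 2: 2·(9+(-2)) − 9 = 5 → (9,5,-2)

9,5,-2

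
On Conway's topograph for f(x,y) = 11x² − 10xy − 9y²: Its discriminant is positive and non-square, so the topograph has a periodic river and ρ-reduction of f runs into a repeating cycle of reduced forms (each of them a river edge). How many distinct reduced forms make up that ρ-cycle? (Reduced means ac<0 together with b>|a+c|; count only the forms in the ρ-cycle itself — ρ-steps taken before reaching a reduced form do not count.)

D = 496, ⌊√D⌋ = 22
descent: ρ → (-9,10,11)  [lands on river]
river: ρ → (11,12,-8)
river: ρ → (-8,20,3)
river: ρ → (3,22,-1)
river: ρ → (-1,22,3)
river: ρ → (3,20,-8)
river: ρ → (-8,12,11)
river: ρ → (11,10,-9)
river: ρ → (-9,8,12)
river: ρ → (12,16,-5)
river: ρ → (-5,14,15)
river: ρ → (15,16,-4)
river: ρ → (-4,16,15)
river: ρ → (15,14,-5)
river: ρ → (-5,16,12)
river: ρ → (12,8,-9)
ρ-cycle length = 16 (tail of 1 descent step not counted)

16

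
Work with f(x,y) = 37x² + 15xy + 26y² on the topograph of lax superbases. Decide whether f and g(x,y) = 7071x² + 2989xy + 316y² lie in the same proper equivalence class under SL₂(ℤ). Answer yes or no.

D₁ = -3623, D₂ = -3623
f: flip: (37,15,26)→(26,-15,37)
f: reduced (well bottom): (26,-15,37) with a≤c, −a<b≤a
g: flip: (7071,2989,316)→(316,-2989,7071)
g: translate: b→171 (≡-2989 mod 632), so (316,-2989,7071)→(316,171,26)
g: flip: (316,171,26)→(26,-171,316)
g: translate: b→-15 (≡-171 mod 52), so (26,-171,316)→(26,-15,37)
g: reduced (well bottom): (26,-15,37) with a≤c, −a<b≤a
reduced forms (26, -15, 37) vs (26, -15, 37) ⇒ equivalent

yes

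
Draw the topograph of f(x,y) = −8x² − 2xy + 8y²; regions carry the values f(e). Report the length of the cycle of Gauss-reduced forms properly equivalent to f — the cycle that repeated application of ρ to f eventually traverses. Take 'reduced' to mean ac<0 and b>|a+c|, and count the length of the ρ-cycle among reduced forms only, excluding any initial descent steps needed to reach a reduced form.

D = 260, ⌊√D⌋ = 16
descent: ρ → (8,2,-8)  [lands on river]
river: ρ → (-8,14,2)
river: ρ → (2,14,-8)
river: ρ → (-8,2,8)
river: ρ → (8,14,-2)
river: ρ → (-2,14,8)
ρ-cycle length = 6 (tail of 1 descent step not counted)

6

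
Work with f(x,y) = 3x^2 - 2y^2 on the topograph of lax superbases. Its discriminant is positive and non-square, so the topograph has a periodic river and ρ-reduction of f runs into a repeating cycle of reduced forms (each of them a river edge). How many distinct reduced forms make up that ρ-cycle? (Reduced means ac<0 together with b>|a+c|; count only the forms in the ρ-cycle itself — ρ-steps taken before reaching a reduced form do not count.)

D = 24, ⌊√D⌋ = 4
descent: ρ → (-2,4,1)  [lands on river]
river: ρ → (1,4,-2)
ρ-cycle length = 2 (tail of 1 descent step not counted)

2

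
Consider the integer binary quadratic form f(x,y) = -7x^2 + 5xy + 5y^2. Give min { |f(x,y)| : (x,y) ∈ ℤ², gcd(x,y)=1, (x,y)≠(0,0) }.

river: ρ → (5,5,-7)
river: ρ → (-7,9,3)
river: ρ → (3,9,-7)
river: ρ → (-7,5,5)
closes: descent 0, river 4
min |a| on river = 3

3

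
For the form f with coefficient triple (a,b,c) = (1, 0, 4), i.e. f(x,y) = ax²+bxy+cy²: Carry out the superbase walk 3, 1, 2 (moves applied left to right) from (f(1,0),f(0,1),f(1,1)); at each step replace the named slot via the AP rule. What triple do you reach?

start (1,4,5) = (f(1,0),f(0,1),f(1,1))
replace slot 3: 2·(1+4) − 5 = 5 → (1,4,5)
replace slot 1: 2·(4+5) − 1 = 17 → (17,4,5)
replace slot 2: 2·(17+5) − 4 = 40 → (17,40,5)

17,40,5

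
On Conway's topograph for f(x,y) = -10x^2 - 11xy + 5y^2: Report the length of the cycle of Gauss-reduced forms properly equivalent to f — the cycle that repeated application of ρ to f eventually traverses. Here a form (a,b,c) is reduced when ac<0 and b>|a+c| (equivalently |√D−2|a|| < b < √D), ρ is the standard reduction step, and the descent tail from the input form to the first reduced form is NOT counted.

D = 321, ⌊√D⌋ = 17
descent: ρ → (5,11,-10)  [lands on river]
river: ρ → (-10,9,6)
river: ρ → (6,15,-4)
river: ρ → (-4,17,2)
river: ρ → (2,15,-12)
river: ρ → (-12,9,5)
ρ-cycle length = 6 (tail of 1 descent step not counted)

6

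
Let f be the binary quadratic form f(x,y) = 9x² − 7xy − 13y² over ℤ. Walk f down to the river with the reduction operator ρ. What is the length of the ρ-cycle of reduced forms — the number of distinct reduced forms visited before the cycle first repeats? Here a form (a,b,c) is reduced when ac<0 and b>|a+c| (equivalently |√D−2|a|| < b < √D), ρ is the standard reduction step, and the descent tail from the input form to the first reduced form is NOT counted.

D = 517, ⌊√D⌋ = 22
descent: ρ → (-13,7,9)  [lands on river]
river: ρ → (9,11,-11)
river: ρ → (-11,11,9)
river: ρ → (9,7,-13)
river: ρ → (-13,19,3)
river: ρ → (3,17,-19)
river: ρ → (-19,21,1)
river: ρ → (1,21,-19)
river: ρ → (-19,17,3)
river: ρ → (3,19,-13)
ρ-cycle length = 10 (tail of 1 descent step not counted)

10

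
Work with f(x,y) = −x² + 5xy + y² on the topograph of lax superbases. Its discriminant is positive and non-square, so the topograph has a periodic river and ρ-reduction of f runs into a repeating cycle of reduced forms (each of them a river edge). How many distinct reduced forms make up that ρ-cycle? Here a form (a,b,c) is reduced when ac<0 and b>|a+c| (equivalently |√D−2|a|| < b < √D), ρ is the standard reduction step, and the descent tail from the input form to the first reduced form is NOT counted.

D = 29, ⌊√D⌋ = 5
river: ρ → (1,5,-1)
river: ρ → (-1,5,1)
ρ-cycle length = 2 (tail of 0 descent steps not counted)

2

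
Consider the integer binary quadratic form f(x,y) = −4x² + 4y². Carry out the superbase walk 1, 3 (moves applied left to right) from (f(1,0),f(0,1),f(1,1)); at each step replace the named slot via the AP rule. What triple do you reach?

start (-4,4,0) = (f(1,0),f(0,1),f(1,1))
replace slot 1: 2·(4+0) − (-4) = 12 → (12,4,0)
replace slot 3: 2·(12+4) − 0 = 32 → (12,4,32)

12,4,32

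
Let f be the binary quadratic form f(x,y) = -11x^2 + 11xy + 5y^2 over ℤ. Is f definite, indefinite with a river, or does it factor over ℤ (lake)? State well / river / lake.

D = b²−4ac = 11² − 4·(-11)·5 = 341
D > 0 non-square ⇒ indefinite ⇒ periodic river

river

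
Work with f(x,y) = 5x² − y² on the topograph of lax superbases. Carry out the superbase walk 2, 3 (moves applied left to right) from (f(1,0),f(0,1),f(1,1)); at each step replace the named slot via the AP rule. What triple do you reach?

start (5,-1,4) = (f(1,0),f(0,1),f(1,1))
replace slot 2: 2·(5+4) − (-1) = 19 → (5,19,4)
replace slot 3: 2·(5+19) − 4 = 44 → (5,19,44)

5,19,44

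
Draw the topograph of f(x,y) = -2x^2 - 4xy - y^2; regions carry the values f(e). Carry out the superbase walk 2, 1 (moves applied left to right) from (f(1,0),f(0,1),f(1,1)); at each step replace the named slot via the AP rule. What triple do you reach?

start (-2,-1,-7) = (f(1,0),f(0,1),f(1,1))
replace slot 2: 2·((-2)+(-7)) − (-1) = -17 → (-2,-17,-7)
replace slot 1: 2·((-17)+(-7)) − (-2) = -46 → (-46,-17,-7)

-46,-17,-7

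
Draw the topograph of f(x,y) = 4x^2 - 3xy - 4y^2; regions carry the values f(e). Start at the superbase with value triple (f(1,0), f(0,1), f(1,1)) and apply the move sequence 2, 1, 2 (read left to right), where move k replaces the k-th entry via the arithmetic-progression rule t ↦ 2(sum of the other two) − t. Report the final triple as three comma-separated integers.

start (4,-4,-3) = (f(1,0),f(0,1),f(1,1))
replace slot 2: 2·(4+(-3)) − (-4) = 6 → (4,6,-3)
replace slot 1: 2·(6+(-3)) − 4 = 2 → (2,6,-3)
replace slot 2: 2·(2+(-3)) − 6 = -8 → (2,-8,-3)

2,-8,-3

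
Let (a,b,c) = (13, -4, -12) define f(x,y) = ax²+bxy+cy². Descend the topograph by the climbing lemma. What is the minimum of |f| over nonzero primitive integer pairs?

descent: ρ → (-12,4,13)  [lands on river]
river: ρ → (13,22,-3)
river: ρ → (-3,20,20)
river: ρ → (20,20,-3)
river: ρ → (-3,22,13)
river: ρ → (13,4,-12)
river: ρ → (-12,20,5)
river: ρ → (5,20,-12)
closes: descent 1, river 8
min |a| on river = 3

3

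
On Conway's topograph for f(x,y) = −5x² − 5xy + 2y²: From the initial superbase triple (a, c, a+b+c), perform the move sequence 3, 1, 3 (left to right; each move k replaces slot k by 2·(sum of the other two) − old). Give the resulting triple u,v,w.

start (-5,2,-8) = (f(1,0),f(0,1),f(1,1))
replace slot 3: 2·((-5)+2) − (-8) = 2 → (-5,2,2)
replace slot 1: 2·(2+2) − (-5) = 13 → (13,2,2)
replace slot 3: 2·(13+2) − 2 = 28 → (13,2,28)

13,2,28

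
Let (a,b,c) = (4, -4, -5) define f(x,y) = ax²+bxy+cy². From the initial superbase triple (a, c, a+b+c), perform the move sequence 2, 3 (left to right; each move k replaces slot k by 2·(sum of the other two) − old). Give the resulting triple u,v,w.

start (4,-5,-5) = (f(1,0),f(0,1),f(1,1))
replace slot 2: 2·(4+(-5)) − (-5) = 3 → (4,3,-5)
replace slot 3: 2·(4+3) − (-5) = 19 → (4,3,19)

4,3,19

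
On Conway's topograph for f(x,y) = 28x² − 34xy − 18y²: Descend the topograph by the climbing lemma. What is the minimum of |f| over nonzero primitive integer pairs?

descent: ρ → (-18,34,28)  [lands on river]
river: ρ → (28,22,-24)
river: ρ → (-24,26,26)
river: ρ → (26,26,-24)
river: ρ → (-24,22,28)
river: ρ → (28,34,-18)
river: ρ → (-18,38,24)
river: ρ → (24,10,-32)
river: ρ → (-32,54,2)
river: ρ → (2,54,-32)
river: ρ → (-32,10,24)
river: ρ → (24,38,-18)
closes: descent 1, river 12
min |a| on river = 2

2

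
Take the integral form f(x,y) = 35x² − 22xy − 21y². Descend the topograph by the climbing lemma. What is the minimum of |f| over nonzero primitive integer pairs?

descent: ρ → (-21,22,35)  [lands on river]
river: ρ → (35,48,-8)
river: ρ → (-8,48,35)
river: ρ → (35,22,-21)
river: ρ → (-21,20,36)
river: ρ → (36,52,-5)
river: ρ → (-5,58,3)
river: ρ → (3,56,-24)
river: ρ → (-24,40,19)
river: ρ → (19,36,-28)
river: ρ → (-28,20,27)
river: ρ → (27,34,-21)
river: ρ → (-21,50,11)
river: ρ → (11,38,-45)
river: ρ → (-45,52,4)
river: ρ → (4,52,-45)
river: ρ → (-45,38,11)
river: ρ → (11,50,-21)
river: ρ → (-21,34,27)
river: ρ → (27,20,-28)
river: ρ → (-28,36,19)
river: ρ → (19,40,-24)
river: ρ → (-24,56,3)
river: ρ → (3,58,-5)
river: ρ → (-5,52,36)
river: ρ → (36,20,-21)
closes: descent 1, river 26
min |a| on river = 3

3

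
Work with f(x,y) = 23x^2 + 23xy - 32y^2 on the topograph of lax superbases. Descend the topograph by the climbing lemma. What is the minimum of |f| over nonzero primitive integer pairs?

river: ρ → (-32,41,14)
river: ρ → (14,43,-29)
river: ρ → (-29,15,28)
river: ρ → (28,41,-16)
river: ρ → (-16,55,7)
river: ρ → (7,57,-8)
river: ρ → (-8,55,14)
river: ρ → (14,57,-4)
river: ρ → (-4,55,28)
river: ρ → (28,57,-2)
river: ρ → (-2,55,56)
river: ρ → (56,57,-1)
river: ρ → (-1,57,56)
river: ρ → (56,55,-2)
river: ρ → (-2,57,28)
river: ρ → (28,55,-4)
river: ρ → (-4,57,14)
river: ρ → (14,55,-8)
river: ρ → (-8,57,7)
river: ρ → (7,55,-16)
river: ρ → (-16,41,28)
river: ρ → (28,15,-29)
river: ρ → (-29,43,14)
river: ρ → (14,41,-32)
river: ρ → (-32,23,23)
river: ρ → (23,23,-32)
closes: descent 0, river 26
min |a| on river = 1

1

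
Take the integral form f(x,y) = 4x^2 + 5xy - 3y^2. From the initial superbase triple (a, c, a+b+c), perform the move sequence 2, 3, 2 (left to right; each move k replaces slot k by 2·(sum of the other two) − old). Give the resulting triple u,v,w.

start (4,-3,6) = (f(1,0),f(0,1),f(1,1))
replace slot 2: 2·(4+6) − (-3) = 23 → (4,23,6)
replace slot 3: 2·(4+23) − 6 = 48 → (4,23,48)
replace slot 2: 2·(4+48) − 23 = 81 → (4,81,48)

4,81,48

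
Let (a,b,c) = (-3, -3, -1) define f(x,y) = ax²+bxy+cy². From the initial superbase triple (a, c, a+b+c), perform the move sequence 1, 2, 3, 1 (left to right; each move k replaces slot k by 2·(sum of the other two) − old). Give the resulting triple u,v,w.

start (-3,-1,-7) = (f(1,0),f(0,1),f(1,1))
replace slot 1: 2·((-1)+(-7)) − (-3) = -13 → (-13,-1,-7)
replace slot 2: 2·((-13)+(-7)) − (-1) = -39 → (-13,-39,-7)
replace slot 3: 2·((-13)+(-39)) − (-7) = -97 → (-13,-39,-97)
replace slot 1: 2·((-39)+(-97)) − (-13) = -259 → (-259,-39,-97)

-259,-39,-97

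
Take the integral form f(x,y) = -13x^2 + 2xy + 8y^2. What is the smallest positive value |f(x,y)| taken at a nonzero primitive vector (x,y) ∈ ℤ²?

descent: ρ → (8,14,-7)  [lands on river]
river: ρ → (-7,14,8)
river: ρ → (8,18,-3)
river: ρ → (-3,18,8)
closes: descent 1, river 4
min |a| on river = 3

3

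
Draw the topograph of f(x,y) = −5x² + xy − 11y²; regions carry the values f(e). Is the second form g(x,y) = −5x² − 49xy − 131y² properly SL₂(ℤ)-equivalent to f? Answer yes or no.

D₁ = -219, D₂ = -219
f is negative-definite; reduce −f:
−f: reduced (well bottom): (5,-1,11) with a≤c, −a<b≤a
flip sign back: reduced form of f is (-5,1,-11)
g is negative-definite; reduce −g:
−g: translate: b→-1 (≡49 mod 10), so (5,49,131)→(5,-1,11)
−g: reduced (well bottom): (5,-1,11) with a≤c, −a<b≤a
flip sign back: reduced form of g is (-5,1,-11)
reduced forms (-5, 1, -11) vs (-5, 1, -11) ⇒ equivalent

yes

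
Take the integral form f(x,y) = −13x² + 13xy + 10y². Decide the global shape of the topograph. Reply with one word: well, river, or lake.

D = b²−4ac = 13² − 4·(-13)·10 = 689
D > 0 non-square ⇒ indefinite ⇒ periodic river

river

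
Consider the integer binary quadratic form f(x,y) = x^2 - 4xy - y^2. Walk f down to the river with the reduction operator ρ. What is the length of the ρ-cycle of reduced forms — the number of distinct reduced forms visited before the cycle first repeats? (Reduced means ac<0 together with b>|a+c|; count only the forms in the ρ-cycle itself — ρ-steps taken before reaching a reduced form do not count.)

D = 20, ⌊√D⌋ = 4
descent: ρ → (-1,4,1)  [lands on river]
river: ρ → (1,4,-1)
ρ-cycle length = 2 (tail of 1 descent step not counted)

2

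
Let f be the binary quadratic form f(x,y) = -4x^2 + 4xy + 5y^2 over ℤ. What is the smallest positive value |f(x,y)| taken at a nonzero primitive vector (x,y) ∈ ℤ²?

river: ρ → (5,6,-3)
river: ρ → (-3,6,5)
river: ρ → (5,4,-4)
river: ρ → (-4,4,5)
closes: descent 0, river 4
min |a| on river = 3

3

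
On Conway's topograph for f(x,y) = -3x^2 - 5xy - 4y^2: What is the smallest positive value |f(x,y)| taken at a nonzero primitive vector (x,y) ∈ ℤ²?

translate: b→-1 (≡5 mod 6), so (3,5,4)→(3,-1,2)
flip: (3,-1,2)→(2,1,3)
reduced (well bottom): (2,1,3) with a≤c, −a<b≤a
well minimum |f| = |-2| = 2 (negative-definite)

2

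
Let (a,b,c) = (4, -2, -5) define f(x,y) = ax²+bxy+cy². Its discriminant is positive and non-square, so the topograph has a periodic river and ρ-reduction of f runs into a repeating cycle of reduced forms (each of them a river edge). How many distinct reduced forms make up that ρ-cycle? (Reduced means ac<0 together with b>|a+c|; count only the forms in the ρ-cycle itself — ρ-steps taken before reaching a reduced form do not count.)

D = 84, ⌊√D⌋ = 9
descent: ρ → (-5,2,4)  [lands on river]
river: ρ → (4,6,-3)
river: ρ → (-3,6,4)
river: ρ → (4,2,-5)
river: ρ → (-5,8,1)
river: ρ → (1,8,-5)
ρ-cycle length = 6 (tail of 1 descent step not counted)

6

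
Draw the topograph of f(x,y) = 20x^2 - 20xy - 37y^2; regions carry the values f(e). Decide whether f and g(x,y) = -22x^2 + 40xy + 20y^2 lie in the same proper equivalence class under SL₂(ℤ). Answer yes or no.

D₁ = 3360, D₂ = 3360
river cycle of f (length 4): (-37, 20, 20), (20, 20, -37), (-37, 54, 3), (3, 54, -37)
river cycle of g (length 4): (20, 40, -22), (-22, 48, 12), (12, 48, -22), (-22, 40, 20)
cycles differ ⇒ inequivalent

no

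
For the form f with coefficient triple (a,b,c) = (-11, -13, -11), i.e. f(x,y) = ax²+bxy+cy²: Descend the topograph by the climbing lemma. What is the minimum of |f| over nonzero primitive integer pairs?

translate: b→-9 (≡13 mod 22), so (11,13,11)→(11,-9,9)
flip: (11,-9,9)→(9,9,11)
reduced (well bottom): (9,9,11) with a≤c, −a<b≤a
well minimum |f| = |-9| = 9 (negative-definite)

9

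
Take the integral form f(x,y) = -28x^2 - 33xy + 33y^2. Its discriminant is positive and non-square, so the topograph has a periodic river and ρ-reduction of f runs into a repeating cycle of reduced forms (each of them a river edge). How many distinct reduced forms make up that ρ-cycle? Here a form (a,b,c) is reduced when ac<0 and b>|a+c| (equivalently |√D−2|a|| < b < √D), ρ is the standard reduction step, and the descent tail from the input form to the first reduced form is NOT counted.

D = 4785, ⌊√D⌋ = 69
descent: ρ → (33,33,-28)  [lands on river]
river: ρ → (-28,23,38)
river: ρ → (38,53,-13)
river: ρ → (-13,51,42)
river: ρ → (42,33,-22)
river: ρ → (-22,55,20)
river: ρ → (20,65,-7)
river: ρ → (-7,61,38)
river: ρ → (38,15,-30)
river: ρ → (-30,45,23)
river: ρ → (23,47,-28)
river: ρ → (-28,65,5)
river: ρ → (5,65,-28)
river: ρ → (-28,47,23)
river: ρ → (23,45,-30)
river: ρ → (-30,15,38)
river: ρ → (38,61,-7)
river: ρ → (-7,65,20)
river: ρ → (20,55,-22)
river: ρ → (-22,33,42)
river: ρ → (42,51,-13)
river: ρ → (-13,53,38)
river: ρ → (38,23,-28)
river: ρ → (-28,33,33)
ρ-cycle length = 24 (tail of 1 descent step not counted)

24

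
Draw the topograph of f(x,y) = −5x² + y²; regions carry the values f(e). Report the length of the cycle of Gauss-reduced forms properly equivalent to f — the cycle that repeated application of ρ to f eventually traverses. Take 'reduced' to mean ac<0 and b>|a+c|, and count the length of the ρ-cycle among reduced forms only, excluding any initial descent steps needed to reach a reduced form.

D = 20, ⌊√D⌋ = 4
descent: ρ → (1,4,-1)  [lands on river]
river: ρ → (-1,4,1)
ρ-cycle length = 2 (tail of 1 descent step not counted)

2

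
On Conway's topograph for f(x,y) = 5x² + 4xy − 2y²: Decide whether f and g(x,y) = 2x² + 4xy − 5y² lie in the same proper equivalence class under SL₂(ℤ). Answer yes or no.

D₁ = 56, D₂ = 56
river cycle of f (length 4): (-2, 4, 5), (5, 6, -1), (-1, 6, 5), (5, 4, -2)
river cycle of g (length 4): (-5, 6, 1), (1, 6, -5), (-5, 4, 2), (2, 4, -5)
cycles differ ⇒ inequivalent

no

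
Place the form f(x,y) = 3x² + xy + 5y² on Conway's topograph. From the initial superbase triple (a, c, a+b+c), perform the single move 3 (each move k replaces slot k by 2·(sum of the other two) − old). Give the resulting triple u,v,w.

start (3,5,9) = (f(1,0),f(0,1),f(1,1))
replace slot 3: 2·(3+5) − 9 = 7 → (3,5,7)

3,5,7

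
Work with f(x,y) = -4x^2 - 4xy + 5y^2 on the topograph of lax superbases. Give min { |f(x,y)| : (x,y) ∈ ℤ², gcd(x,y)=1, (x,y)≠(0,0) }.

descent: ρ → (5,4,-4)  [lands on river]
river: ρ → (-4,4,5)
river: ρ → (5,6,-3)
river: ρ → (-3,6,5)
closes: descent 1, river 4
min |a| on river = 3

3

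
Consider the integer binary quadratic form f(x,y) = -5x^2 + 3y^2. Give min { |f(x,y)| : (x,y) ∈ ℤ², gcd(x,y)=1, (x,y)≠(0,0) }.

descent: ρ → (3,6,-2)  [lands on river]
river: ρ → (-2,6,3)
closes: descent 1, river 2
min |a| on river = 2

2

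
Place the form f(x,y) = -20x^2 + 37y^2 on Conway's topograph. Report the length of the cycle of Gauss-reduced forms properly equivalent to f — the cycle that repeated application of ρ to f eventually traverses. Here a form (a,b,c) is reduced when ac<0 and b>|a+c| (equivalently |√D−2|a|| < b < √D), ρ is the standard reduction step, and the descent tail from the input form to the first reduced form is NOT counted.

D = 2960, ⌊√D⌋ = 54
descent: ρ → (37,0,-20)
descent: ρ → (-20,40,17)  [lands on river]
river: ρ → (17,28,-32)
river: ρ → (-32,36,13)
river: ρ → (13,42,-23)
river: ρ → (-23,50,5)
river: ρ → (5,50,-23)
river: ρ → (-23,42,13)
river: ρ → (13,36,-32)
river: ρ → (-32,28,17)
river: ρ → (17,40,-20)
ρ-cycle length = 10 (tail of 2 descent steps not counted)

10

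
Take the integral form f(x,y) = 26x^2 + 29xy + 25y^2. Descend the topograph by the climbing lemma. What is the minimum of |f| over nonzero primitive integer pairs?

translate: b→-23 (≡29 mod 52), so (26,29,25)→(26,-23,22)
flip: (26,-23,22)→(22,23,26)
translate: b→-21 (≡23 mod 44), so (22,23,26)→(22,-21,25)
reduced (well bottom): (22,-21,25) with a≤c, −a<b≤a
well minimum = a = 22

22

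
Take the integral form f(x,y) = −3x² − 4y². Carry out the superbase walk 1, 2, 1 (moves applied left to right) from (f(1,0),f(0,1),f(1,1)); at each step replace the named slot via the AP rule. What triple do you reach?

start (-3,-4,-7) = (f(1,0),f(0,1),f(1,1))
replace slot 1: 2·((-4)+(-7)) − (-3) = -19 → (-19,-4,-7)
replace slot 2: 2·((-19)+(-7)) − (-4) = -48 → (-19,-48,-7)
replace slot 1: 2·((-48)+(-7)) − (-19) = -91 → (-91,-48,-7)

-91,-48,-7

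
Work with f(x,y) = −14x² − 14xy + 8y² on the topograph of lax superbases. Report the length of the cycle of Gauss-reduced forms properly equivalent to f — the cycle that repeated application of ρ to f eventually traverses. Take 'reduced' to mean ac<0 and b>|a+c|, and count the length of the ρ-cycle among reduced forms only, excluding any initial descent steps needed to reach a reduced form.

D = 644, ⌊√D⌋ = 25
descent: ρ → (8,14,-14)  [lands on river]
river: ρ → (-14,14,8)
river: ρ → (8,18,-10)
river: ρ → (-10,22,4)
river: ρ → (4,18,-20)
river: ρ → (-20,22,2)
river: ρ → (2,22,-20)
river: ρ → (-20,18,4)
river: ρ → (4,22,-10)
river: ρ → (-10,18,8)
ρ-cycle length = 10 (tail of 1 descent step not counted)

10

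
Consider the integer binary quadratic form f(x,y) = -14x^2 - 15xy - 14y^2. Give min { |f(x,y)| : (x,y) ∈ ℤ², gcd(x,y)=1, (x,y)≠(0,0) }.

translate: b→-13 (≡15 mod 28), so (14,15,14)→(14,-13,13)
flip: (14,-13,13)→(13,13,14)
reduced (well bottom): (13,13,14) with a≤c, −a<b≤a
well minimum |f| = |-13| = 13 (negative-definite)

13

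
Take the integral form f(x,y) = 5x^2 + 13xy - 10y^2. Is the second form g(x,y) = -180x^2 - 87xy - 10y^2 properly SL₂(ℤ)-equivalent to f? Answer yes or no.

D₁ = 369, D₂ = 369
river cycle of f (length 16): (-10, 7, 8), (8, 9, -9), (-9, 9, 8), (8, 7, -10), (-10, 13, 5), (5, 17, -4), (-4, 15, 9), (9, 3, -10), (-10, 17, 2), (2, 19, -1), … (6 more)
river cycle of g (length 16): (-10, 7, 8), (8, 9, -9), (-9, 9, 8), (8, 7, -10), (-10, 13, 5), (5, 17, -4), (-4, 15, 9), (9, 3, -10), (-10, 17, 2), (2, 19, -1), … (6 more)
cycles coincide ⇒ equivalent

yes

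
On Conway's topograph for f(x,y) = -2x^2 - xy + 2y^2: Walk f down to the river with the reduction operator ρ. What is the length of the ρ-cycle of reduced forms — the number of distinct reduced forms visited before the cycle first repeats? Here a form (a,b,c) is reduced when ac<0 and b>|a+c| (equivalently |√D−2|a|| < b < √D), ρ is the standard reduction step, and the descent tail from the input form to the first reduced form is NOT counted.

D = 17, ⌊√D⌋ = 4
descent: ρ → (2,1,-2)  [lands on river]
river: ρ → (-2,3,1)
river: ρ → (1,3,-2)
river: ρ → (-2,1,2)
river: ρ → (2,3,-1)
river: ρ → (-1,3,2)
ρ-cycle length = 6 (tail of 1 descent step not counted)

6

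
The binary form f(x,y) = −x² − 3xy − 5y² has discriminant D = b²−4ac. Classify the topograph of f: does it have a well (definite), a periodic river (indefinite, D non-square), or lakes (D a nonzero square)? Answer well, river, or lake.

D = b²−4ac = (-3)² − 4·(-1)·(-5) = -11
D < 0 ⇒ definite ⇒ every region one sign ⇒ single well

well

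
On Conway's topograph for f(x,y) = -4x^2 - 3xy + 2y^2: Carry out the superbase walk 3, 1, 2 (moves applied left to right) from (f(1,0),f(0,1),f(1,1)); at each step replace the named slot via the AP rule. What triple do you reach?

start (-4,2,-5) = (f(1,0),f(0,1),f(1,1))
replace slot 3: 2·((-4)+2) − (-5) = 1 → (-4,2,1)
replace slot 1: 2·(2+1) − (-4) = 10 → (10,2,1)
replace slot 2: 2·(10+1) − 2 = 20 → (10,20,1)

10,20,1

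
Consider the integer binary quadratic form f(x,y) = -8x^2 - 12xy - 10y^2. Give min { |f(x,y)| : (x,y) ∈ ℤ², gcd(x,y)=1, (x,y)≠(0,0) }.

translate: b→-4 (≡12 mod 16), so (8,12,10)→(8,-4,6)
flip: (8,-4,6)→(6,4,8)
reduced (well bottom): (6,4,8) with a≤c, −a<b≤a
well minimum |f| = |-6| = 6 (negative-definite)

6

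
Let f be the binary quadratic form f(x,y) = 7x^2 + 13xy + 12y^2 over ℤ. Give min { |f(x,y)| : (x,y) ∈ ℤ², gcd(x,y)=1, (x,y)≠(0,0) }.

translate: b→-1 (≡13 mod 14), so (7,13,12)→(7,-1,6)
flip: (7,-1,6)→(6,1,7)
reduced (well bottom): (6,1,7) with a≤c, −a<b≤a
well minimum = a = 6

6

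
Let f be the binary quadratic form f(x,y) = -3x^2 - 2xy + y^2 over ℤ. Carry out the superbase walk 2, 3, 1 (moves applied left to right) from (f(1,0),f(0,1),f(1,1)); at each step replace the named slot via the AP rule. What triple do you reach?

start (-3,1,-4) = (f(1,0),f(0,1),f(1,1))
replace slot 2: 2·((-3)+(-4)) − 1 = -15 → (-3,-15,-4)
replace slot 3: 2·((-3)+(-15)) − (-4) = -32 → (-3,-15,-32)
replace slot 1: 2·((-15)+(-32)) − (-3) = -91 → (-91,-15,-32)

-91,-15,-32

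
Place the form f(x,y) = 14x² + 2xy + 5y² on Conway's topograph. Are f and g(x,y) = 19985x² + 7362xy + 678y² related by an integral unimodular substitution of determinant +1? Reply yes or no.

D₁ = -276, D₂ = -276
f: flip: (14,2,5)→(5,-2,14)
f: reduced (well bottom): (5,-2,14) with a≤c, −a<b≤a
g: flip: (19985,7362,678)→(678,-7362,19985)
g: translate: b→-582 (≡-7362 mod 1356), so (678,-7362,19985)→(678,-582,125)
g: flip: (678,-582,125)→(125,582,678)
g: translate: b→82 (≡582 mod 250), so (125,582,678)→(125,82,14)
g: flip: (125,82,14)→(14,-82,125)
g: translate: b→2 (≡-82 mod 28), so (14,-82,125)→(14,2,5)
g: flip: (14,2,5)→(5,-2,14)
g: reduced (well bottom): (5,-2,14) with a≤c, −a<b≤a
reduced forms (5, -2, 14) vs (5, -2, 14) ⇒ equivalent

yes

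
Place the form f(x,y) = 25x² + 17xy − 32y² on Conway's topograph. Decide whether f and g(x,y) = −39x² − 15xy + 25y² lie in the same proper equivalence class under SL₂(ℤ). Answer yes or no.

D₁ = 3489, D₂ = 4125
discriminants differ ⇒ not SL₂(ℤ)-equivalent

no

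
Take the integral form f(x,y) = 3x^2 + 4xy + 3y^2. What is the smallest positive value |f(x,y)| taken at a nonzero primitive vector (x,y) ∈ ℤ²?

translate: b→-2 (≡4 mod 6), so (3,4,3)→(3,-2,2)
flip: (3,-2,2)→(2,2,3)
reduced (well bottom): (2,2,3) with a≤c, −a<b≤a
well minimum = a = 2

2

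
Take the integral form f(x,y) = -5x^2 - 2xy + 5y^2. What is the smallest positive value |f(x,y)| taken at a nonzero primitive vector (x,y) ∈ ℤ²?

descent: ρ → (5,2,-5)  [lands on river]
river: ρ → (-5,8,2)
river: ρ → (2,8,-5)
river: ρ → (-5,2,5)
river: ρ → (5,8,-2)
river: ρ → (-2,8,5)
closes: descent 1, river 6
min |a| on river = 2

2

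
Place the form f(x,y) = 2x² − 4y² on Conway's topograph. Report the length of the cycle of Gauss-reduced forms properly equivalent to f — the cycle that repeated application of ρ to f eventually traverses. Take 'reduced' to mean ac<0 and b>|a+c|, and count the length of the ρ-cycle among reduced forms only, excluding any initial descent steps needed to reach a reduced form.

D = 32, ⌊√D⌋ = 5
descent: ρ → (-4,0,2)
descent: ρ → (2,4,-2)  [lands on river]
river: ρ → (-2,4,2)
ρ-cycle length = 2 (tail of 2 descent steps not counted)

2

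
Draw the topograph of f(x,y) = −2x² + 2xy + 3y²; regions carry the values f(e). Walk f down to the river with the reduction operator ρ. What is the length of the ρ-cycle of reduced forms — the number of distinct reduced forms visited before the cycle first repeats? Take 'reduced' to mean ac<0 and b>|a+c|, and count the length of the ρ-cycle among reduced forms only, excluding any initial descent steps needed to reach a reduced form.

D = 28, ⌊√D⌋ = 5
river: ρ → (3,4,-1)
river: ρ → (-1,4,3)
river: ρ → (3,2,-2)
river: ρ → (-2,2,3)
ρ-cycle length = 4 (tail of 0 descent steps not counted)

4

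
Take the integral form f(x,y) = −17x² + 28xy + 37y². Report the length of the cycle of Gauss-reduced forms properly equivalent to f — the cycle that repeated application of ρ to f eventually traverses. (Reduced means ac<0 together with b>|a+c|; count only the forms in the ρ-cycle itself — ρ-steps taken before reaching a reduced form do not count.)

D = 3300, ⌊√D⌋ = 57
river: ρ → (37,46,-8)
river: ρ → (-8,50,25)
river: ρ → (25,50,-8)
river: ρ → (-8,46,37)
river: ρ → (37,28,-17)
river: ρ → (-17,40,25)
river: ρ → (25,10,-32)
river: ρ → (-32,54,3)
river: ρ → (3,54,-32)
river: ρ → (-32,10,25)
river: ρ → (25,40,-17)
river: ρ → (-17,28,37)
ρ-cycle length = 12 (tail of 0 descent steps not counted)

12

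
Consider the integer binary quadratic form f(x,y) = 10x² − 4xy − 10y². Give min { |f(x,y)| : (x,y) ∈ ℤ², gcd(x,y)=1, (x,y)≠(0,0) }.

descent: ρ → (-10,4,10)  [lands on river]
river: ρ → (10,16,-4)
river: ρ → (-4,16,10)
river: ρ → (10,4,-10)
river: ρ → (-10,16,4)
river: ρ → (4,16,-10)
closes: descent 1, river 6
min |a| on river = 4

4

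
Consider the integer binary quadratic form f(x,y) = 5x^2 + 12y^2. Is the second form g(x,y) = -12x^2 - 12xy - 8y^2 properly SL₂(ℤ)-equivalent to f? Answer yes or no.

D₁ = -240, D₂ = -240
f: reduced (well bottom): (5,0,12) with a≤c, −a<b≤a
g is negative-definite; reduce −g:
−g: flip: (12,12,8)→(8,-12,12)
−g: translate: b→4 (≡-12 mod 16), so (8,-12,12)→(8,4,8)
−g: reduced (well bottom): (8,4,8) with a≤c, −a<b≤a
flip sign back: reduced form of g is (-8,-4,-8)
reduced forms (5, 0, 12) vs (-8, -4, -8) ⇒ inequivalent

no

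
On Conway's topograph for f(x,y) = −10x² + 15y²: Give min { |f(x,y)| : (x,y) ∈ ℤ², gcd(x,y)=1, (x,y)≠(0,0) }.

descent: ρ → (15,0,-10)
descent: ρ → (-10,20,5)  [lands on river]
river: ρ → (5,20,-10)
closes: descent 2, river 2
min |a| on river = 5

5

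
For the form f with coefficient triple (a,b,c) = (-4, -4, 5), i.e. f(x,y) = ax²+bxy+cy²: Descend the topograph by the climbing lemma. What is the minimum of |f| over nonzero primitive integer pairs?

descent: ρ → (5,4,-4)  [lands on river]
river: ρ → (-4,4,5)
river: ρ → (5,6,-3)
river: ρ → (-3,6,5)
closes: descent 1, river 4
min |a| on river = 3

3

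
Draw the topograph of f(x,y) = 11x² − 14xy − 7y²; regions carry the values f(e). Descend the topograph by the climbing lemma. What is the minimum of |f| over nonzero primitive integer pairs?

descent: ρ → (-7,14,11)  [lands on river]
river: ρ → (11,8,-10)
river: ρ → (-10,12,9)
river: ρ → (9,6,-13)
river: ρ → (-13,20,2)
river: ρ → (2,20,-13)
river: ρ → (-13,6,9)
river: ρ → (9,12,-10)
river: ρ → (-10,8,11)
river: ρ → (11,14,-7)
closes: descent 1, river 10
min |a| on river = 2

2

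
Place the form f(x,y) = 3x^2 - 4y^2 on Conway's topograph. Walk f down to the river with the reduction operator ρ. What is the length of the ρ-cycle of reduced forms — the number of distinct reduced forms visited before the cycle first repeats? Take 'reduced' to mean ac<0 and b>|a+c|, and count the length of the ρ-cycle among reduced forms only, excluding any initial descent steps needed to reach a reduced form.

D = 48, ⌊√D⌋ = 6
descent: ρ → (-4,0,3)
descent: ρ → (3,6,-1)  [lands on river]
river: ρ → (-1,6,3)
ρ-cycle length = 2 (tail of 2 descent steps not counted)

2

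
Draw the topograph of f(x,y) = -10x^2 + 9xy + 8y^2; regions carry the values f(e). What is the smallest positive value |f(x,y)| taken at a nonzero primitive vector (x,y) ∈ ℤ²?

river: ρ → (8,7,-11)
river: ρ → (-11,15,4)
river: ρ → (4,17,-7)
river: ρ → (-7,11,10)
river: ρ → (10,9,-8)
river: ρ → (-8,7,11)
river: ρ → (11,15,-4)
river: ρ → (-4,17,7)
river: ρ → (7,11,-10)
river: ρ → (-10,9,8)
closes: descent 0, river 10
min |a| on river = 4

4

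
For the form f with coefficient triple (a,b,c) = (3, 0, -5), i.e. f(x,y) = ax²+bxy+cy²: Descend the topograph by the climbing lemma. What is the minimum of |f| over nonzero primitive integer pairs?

descent: ρ → (-5,0,3)
descent: ρ → (3,6,-2)  [lands on river]
river: ρ → (-2,6,3)
closes: descent 2, river 2
min |a| on river = 2

2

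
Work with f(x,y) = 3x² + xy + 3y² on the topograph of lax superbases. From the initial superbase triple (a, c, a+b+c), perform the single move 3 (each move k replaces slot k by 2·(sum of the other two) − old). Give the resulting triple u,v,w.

start (3,3,7) = (f(1,0),f(0,1),f(1,1))
replace slot 3: 2·(3+3) − 7 = 5 → (3,3,5)

3,3,5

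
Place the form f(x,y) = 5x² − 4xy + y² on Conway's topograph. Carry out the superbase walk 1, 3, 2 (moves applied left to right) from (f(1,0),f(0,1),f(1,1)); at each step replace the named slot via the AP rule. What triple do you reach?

start (5,1,2) = (f(1,0),f(0,1),f(1,1))
replace slot 1: 2·(1+2) − 5 = 1 → (1,1,2)
replace slot 3: 2·(1+1) − 2 = 2 → (1,1,2)
replace slot 2: 2·(1+2) − 1 = 5 → (1,5,2)

1,5,2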